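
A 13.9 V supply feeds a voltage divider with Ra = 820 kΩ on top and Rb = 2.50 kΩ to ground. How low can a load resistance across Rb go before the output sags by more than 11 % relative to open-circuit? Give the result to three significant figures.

R_L(min) ≈ 20.2 kΩ

Output resistance R_th = Ra‖Rb = (820 × 2.50)/822.5 = 2.492 kΩ.
The fractional drop is R_th/(R_th + R_L); requiring this ≤ 0.110 gives R_L ≥ R_th(1/0.110 − 1) = 2.492 × 8.091 = 20.2 kΩ.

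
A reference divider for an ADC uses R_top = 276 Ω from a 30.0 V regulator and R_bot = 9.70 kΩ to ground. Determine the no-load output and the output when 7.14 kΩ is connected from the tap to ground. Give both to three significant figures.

Unloaded: 29.2 V; loaded: 28.1 V

Open-circuit: V = 30.0 × 9700/(276 + 9700) = 29.2 V.
With the load, R_bot becomes R_bot‖R_L = 4113 Ω, so V = 30.0 × 4113/4389 = 28.1 V.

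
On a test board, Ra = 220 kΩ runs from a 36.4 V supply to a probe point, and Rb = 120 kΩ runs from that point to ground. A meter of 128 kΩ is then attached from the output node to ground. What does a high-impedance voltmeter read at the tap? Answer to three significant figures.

The load sits in parallel with Rb: Rb‖R_L = (120 × 128) / (120 + 128) = 61.94 kΩ.
V_out = 36.4 × 61.94 / (220 + 61.94) = 36.4 × 61.94/281.9 = 8.00 V.
(Unloaded it would have been 12.8 V.)

V_out ≈ 8.00 V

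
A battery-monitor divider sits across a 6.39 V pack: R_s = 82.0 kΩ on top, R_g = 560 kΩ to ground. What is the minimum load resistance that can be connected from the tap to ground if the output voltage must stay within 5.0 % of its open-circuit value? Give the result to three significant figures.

Output resistance R_th = R_s‖R_g = (82.0 × 560)/642.0 = 71.53 kΩ.
The fractional drop is R_th/(R_th + R_L); requiring this ≤ 0.0500 gives R_L ≥ R_th(1/0.0500 − 1) = 71.53 × 19.00 = 1.36 MΩ.

R_L(min) ≈ 1.36 MΩ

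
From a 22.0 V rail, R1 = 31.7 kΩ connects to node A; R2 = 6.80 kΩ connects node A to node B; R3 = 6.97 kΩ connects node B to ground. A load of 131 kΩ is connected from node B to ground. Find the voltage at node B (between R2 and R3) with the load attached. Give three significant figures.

At node B, R3 is in parallel with the load: R3‖R_L = 6.618 kΩ.
Below node A the resistance is R2 + (R3‖R_L) = 13.42 kΩ, so V_A = 22.0 × 13.42/45.12 = 6.543 V.
Then V_B = V_A × (R3‖R_L)/(R2 + R3‖R_L) = 6.543 × 6.618/13.42 = 3.23 V.

V ≈ 3.23 V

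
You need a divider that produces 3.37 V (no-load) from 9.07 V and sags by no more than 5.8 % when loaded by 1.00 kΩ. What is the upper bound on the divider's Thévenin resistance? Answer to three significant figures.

Loading drop = R_th/(R_th + R_L) ≤ 0.0580, so R_th ≤ R_L · ε/(1−ε) = 1.00 kΩ × 0.0580/0.9420 = 61.6 Ω.
(Any R1, R2 with R2/(R1+R2) = 0.372 and R1‖R2 ≤ 61.6 Ω will meet the spec.)

R_th ≤ 61.6 Ω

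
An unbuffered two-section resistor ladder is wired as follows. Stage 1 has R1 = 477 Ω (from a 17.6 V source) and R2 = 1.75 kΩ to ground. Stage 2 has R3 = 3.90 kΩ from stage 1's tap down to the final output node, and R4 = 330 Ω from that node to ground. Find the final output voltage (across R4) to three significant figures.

V_out ≈ 0.991 V

Stage 2 presents R3+R4 = 4230 Ω as a load on stage 1's tap.
Stage 1's lower leg becomes R2‖(R3+R4) = 1238 Ω, so V_mid = 17.6 × 1238/1715 = 12.70 V.
Stage 2 is itself unloaded: V_out = V_mid × R4/(R3+R4) = 12.70 × 330/4230 = 0.991 V.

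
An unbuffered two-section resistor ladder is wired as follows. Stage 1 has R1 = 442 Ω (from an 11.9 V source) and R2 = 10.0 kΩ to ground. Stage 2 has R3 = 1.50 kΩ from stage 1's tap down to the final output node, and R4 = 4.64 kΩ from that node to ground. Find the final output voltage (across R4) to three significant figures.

V_out ≈ 8.06 V

Stage 2 presents R3+R4 = 6140 Ω as a load on stage 1's tap.
Stage 1's lower leg becomes R2‖(R3+R4) = 3804 Ω, so V_mid = 11.9 × 3804/4246 = 10.66 V.
Stage 2 is itself unloaded: V_out = V_mid × R4/(R3+R4) = 10.66 × 4640/6140 = 8.06 V.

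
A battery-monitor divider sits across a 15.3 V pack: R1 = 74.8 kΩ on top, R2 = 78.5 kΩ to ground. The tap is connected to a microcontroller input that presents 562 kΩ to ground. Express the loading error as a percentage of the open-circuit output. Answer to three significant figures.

The divider's output (Thévenin) resistance is R1‖R2 = 38.30 kΩ.
Fractional drop under load = R_th/(R_th + R_L) = 38.30 / (38.30 + 562) = 0.06381.
So the output falls by 6.38 %.

6.38 %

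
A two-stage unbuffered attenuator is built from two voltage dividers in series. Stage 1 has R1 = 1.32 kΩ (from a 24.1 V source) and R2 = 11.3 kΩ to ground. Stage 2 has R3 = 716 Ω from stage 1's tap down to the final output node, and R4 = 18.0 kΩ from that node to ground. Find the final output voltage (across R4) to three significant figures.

V_out ≈ 19.5 V

Stage 2 presents R3+R4 = 18720 Ω as a load on stage 1's tap.
Stage 1's lower leg becomes R2‖(R3+R4) = 7046 Ω, so V_mid = 24.1 × 7046/8366 = 20.30 V.
Stage 2 is itself unloaded: V_out = V_mid × R4/(R3+R4) = 20.30 × 18000/18720 = 19.5 V.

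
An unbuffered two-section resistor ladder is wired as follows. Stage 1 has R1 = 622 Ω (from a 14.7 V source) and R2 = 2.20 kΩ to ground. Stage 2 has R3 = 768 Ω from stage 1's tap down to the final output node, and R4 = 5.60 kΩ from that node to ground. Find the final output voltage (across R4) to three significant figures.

Stage 2 presents R3+R4 = 6368 Ω as a load on stage 1's tap.
Stage 1's lower leg becomes R2‖(R3+R4) = 1635 Ω, so V_mid = 14.7 × 1635/2257 = 10.65 V.
Stage 2 is itself unloaded: V_out = V_mid × R4/(R3+R4) = 10.65 × 5600/6368 = 9.36 V.

V_out ≈ 9.36 V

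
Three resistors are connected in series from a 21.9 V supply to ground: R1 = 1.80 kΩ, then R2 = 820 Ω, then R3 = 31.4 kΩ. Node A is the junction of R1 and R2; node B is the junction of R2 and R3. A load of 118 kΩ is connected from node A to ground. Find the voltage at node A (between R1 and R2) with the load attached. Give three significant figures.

Below node A the series string R2+R3 = 32220 Ω sits in parallel with the 118000 Ω load: 25310 Ω.
V_A = 21.9 × 25310/(1800 + 25310) = 20.4 V.

V ≈ 20.4 V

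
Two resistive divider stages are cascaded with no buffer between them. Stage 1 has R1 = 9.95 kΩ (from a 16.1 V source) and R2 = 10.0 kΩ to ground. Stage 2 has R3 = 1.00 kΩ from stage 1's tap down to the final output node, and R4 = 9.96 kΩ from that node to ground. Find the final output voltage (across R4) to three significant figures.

V_out ≈ 5.04 V

Stage 2 presents R3+R4 = 10.96 kΩ as a load on stage 1's tap.
Stage 1's lower leg becomes R2‖(R3+R4) = 5.229 kΩ, so V_mid = 16.1 × 5.229/15.18 = 5.546 V.
Stage 2 is itself unloaded: V_out = V_mid × R4/(R3+R4) = 5.546 × 9.96/10.96 = 5.04 V.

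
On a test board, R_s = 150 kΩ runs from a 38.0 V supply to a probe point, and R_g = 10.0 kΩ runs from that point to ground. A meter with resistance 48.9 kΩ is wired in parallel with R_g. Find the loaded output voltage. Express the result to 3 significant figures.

The load sits in parallel with R_g: R_g‖R_L = (10.0 × 48.9) / (10.0 + 48.9) = 8.302 kΩ.
V_out = 38.0 × 8.302 / (150 + 8.302) = 38.0 × 8.302/158.3 = 1.99 V.
(Unloaded it would have been 2.38 V.)

V_out ≈ 1.99 V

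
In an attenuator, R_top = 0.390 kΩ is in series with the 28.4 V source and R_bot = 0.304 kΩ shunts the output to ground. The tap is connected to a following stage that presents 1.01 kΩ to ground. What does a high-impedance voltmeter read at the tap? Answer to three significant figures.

The load sits in parallel with R_bot: R_bot‖R_L = (304 × 1010) / (304 + 1010) = 233.7 Ω.
V_out = 28.4 × 233.7 / (390 + 233.7) = 28.4 × 233.7/623.7 = 10.6 V.

V_out ≈ 10.6 V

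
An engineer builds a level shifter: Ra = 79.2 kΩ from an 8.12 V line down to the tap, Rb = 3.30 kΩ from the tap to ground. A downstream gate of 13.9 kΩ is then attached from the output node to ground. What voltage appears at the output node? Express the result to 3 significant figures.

The load sits in parallel with Rb: Rb‖R_L = (3.30 × 13.9) / (3.30 + 13.9) = 2.667 kΩ.
V_out = 8.12 × 2.667 / (79.2 + 2.667) = 8.12 × 2.667/81.87 = 0.265 V.

V_out ≈ 0.265 V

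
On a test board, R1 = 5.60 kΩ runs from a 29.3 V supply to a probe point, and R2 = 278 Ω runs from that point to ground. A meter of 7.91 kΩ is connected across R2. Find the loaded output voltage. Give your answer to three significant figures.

The load sits in parallel with R2: R2‖R_L = (278 × 7910) / (278 + 7910) = 268.6 Ω.
V_out = 29.3 × 268.6 / (5600 + 268.6) = 29.3 × 268.6/5869 = 1.34 V.

V_out ≈ 1.34 V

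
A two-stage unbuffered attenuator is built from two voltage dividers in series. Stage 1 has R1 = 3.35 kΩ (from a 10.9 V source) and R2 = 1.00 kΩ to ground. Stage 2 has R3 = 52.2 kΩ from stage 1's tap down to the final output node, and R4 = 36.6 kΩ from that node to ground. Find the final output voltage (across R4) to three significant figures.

Stage 2 presents R3+R4 = 88.80 kΩ as a load on stage 1's tap.
Stage 1's lower leg becomes R2‖(R3+R4) = 0.9889 kΩ, so V_mid = 10.9 × 0.9889/4.339 = 2.484 V.
Stage 2 is itself unloaded: V_out = V_mid × R4/(R3+R4) = 2.484 × 36.6/88.80 = 1.02 V.

V_out ≈ 1.02 V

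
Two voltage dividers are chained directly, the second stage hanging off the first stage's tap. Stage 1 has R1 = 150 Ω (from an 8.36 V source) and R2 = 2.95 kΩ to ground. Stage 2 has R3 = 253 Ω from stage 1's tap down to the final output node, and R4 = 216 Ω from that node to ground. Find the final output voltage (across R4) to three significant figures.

V_out ≈ 2.81 V

Stage 2 presents R3+R4 = 469.0 Ω as a load on stage 1's tap.
Stage 1's lower leg becomes R2‖(R3+R4) = 404.7 Ω, so V_mid = 8.36 × 404.7/554.7 = 6.099 V.
Stage 2 is itself unloaded: V_out = V_mid × R4/(R3+R4) = 6.099 × 216/469.0 = 2.81 V.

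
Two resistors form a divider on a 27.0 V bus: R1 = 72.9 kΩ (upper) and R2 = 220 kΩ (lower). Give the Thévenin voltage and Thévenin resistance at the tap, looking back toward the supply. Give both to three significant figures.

V_th is the open-circuit tap voltage: 27.0 × 220/(72.9 + 220) = 20.3 V.
With the supply zeroed, R1 and R2 appear in parallel from the tap: R_th = R1‖R2 = (72.9 × 220)/292.9 = 54.8 kΩ.

V_th = 20.3 V, R_th = 54.8 kΩ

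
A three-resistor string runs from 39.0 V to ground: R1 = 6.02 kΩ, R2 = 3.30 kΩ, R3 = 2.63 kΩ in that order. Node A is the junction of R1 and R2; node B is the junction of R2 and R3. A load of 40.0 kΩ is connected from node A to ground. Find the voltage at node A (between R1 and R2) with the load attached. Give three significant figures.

Below node A the series string R2+R3 = 5.930 kΩ sits in parallel with the 40.0 kΩ load: 5.164 kΩ.
V_A = 39.0 × 5.164/(6.02 + 5.164) = 18.0 V.

V ≈ 18.0 V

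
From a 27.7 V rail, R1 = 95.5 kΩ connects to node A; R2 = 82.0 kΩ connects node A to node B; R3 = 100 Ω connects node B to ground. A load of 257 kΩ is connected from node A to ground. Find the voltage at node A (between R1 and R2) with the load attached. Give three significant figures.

Below node A the series string R2+R3 = 82100 Ω sits in parallel with the 257000 Ω load: 62220 Ω.
V_A = 27.7 × 62220/(95500 + 62220) = 10.9 V.

V ≈ 10.9 V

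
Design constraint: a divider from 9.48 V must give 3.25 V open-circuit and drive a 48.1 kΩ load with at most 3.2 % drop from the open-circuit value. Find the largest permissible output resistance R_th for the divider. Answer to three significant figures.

Loading drop = R_th/(R_th + R_L) ≤ 0.0320, so R_th ≤ R_L · ε/(1−ε) = 48.1 kΩ × 0.0320/0.9680 = 1.59 kΩ.
(Any R1, R2 with R2/(R1+R2) = 0.343 and R1‖R2 ≤ 1.59 kΩ will meet the spec.)

R_th ≤ 1.59 kΩ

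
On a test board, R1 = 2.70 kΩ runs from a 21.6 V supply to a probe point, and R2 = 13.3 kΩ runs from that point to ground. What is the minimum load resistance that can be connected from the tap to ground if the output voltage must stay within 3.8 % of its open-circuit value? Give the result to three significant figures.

R_L(min) ≈ 56.8 kΩ

Output resistance R_th = R1‖R2 = (2.70 × 13.3)/16.00 = 2.244 kΩ.
The fractional drop is R_th/(R_th + R_L); requiring this ≤ 0.0380 gives R_L ≥ R_th(1/0.0380 − 1) = 2.244 × 25.32 = 56.8 kΩ.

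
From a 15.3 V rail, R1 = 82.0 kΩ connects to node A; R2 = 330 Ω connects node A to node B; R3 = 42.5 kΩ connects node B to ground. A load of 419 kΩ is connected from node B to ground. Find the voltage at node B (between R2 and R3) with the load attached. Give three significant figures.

At node B, R3 is in parallel with the load: R3‖R_L = 38590 Ω.
Below node A the resistance is R2 + (R3‖R_L) = 38920 Ω, so V_A = 15.3 × 38920/120900 = 4.924 V.
Then V_B = V_A × (R3‖R_L)/(R2 + R3‖R_L) = 4.924 × 38590/38920 = 4.88 V.

V ≈ 4.88 V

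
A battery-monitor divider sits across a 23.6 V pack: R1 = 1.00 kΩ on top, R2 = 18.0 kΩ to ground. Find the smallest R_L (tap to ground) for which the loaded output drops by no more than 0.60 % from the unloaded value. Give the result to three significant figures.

R_L(min) ≈ 157 kΩ

Output resistance R_th = R1‖R2 = (1000 × 18000)/19000 = 947.4 Ω.
The fractional drop is R_th/(R_th + R_L); requiring this ≤ 0.00600 gives R_L ≥ R_th(1/0.00600 − 1) = 947.4 × 165.7 = 157 kΩ.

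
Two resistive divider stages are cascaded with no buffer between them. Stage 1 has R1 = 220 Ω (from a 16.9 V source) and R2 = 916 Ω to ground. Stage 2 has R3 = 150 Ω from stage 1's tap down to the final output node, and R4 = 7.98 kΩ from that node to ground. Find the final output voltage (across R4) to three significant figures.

V_out ≈ 13.1 V

Stage 2 presents R3+R4 = 8130 Ω as a load on stage 1's tap.
Stage 1's lower leg becomes R2‖(R3+R4) = 823.2 Ω, so V_mid = 16.9 × 823.2/1043 = 13.34 V.
Stage 2 is itself unloaded: V_out = V_mid × R4/(R3+R4) = 13.34 × 7980/8130 = 13.1 V.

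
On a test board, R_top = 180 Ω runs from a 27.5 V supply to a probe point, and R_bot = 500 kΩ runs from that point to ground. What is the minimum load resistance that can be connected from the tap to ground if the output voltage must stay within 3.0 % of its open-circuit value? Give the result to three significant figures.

R_L(min) ≈ 5.82 kΩ

Output resistance R_th = R_top‖R_bot = (180 × 500000)/500200 = 179.9 Ω.
The fractional drop is R_th/(R_th + R_L); requiring this ≤ 0.0300 gives R_L ≥ R_th(1/0.0300 − 1) = 179.9 × 32.33 = 5.82 kΩ.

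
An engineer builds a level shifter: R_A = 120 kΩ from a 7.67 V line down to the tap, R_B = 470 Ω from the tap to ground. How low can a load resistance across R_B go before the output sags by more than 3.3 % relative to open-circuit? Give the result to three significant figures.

Output resistance R_th = R_A‖R_B = (120000 × 470)/120500 = 468.2 Ω.
The fractional drop is R_th/(R_th + R_L); requiring this ≤ 0.0330 gives R_L ≥ R_th(1/0.0330 − 1) = 468.2 × 29.30 = 13.7 kΩ.

R_L(min) ≈ 13.7 kΩ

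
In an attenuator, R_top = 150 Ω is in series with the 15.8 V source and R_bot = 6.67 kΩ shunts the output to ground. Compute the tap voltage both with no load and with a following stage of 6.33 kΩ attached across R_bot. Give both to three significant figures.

Unloaded: 15.5 V; loaded: 15.1 V

Open-circuit: V = 15.8 × 6670/(150 + 6670) = 15.5 V.
With the load, R_bot becomes R_bot‖R_L = 3248 Ω, so V = 15.8 × 3248/3398 = 15.1 V.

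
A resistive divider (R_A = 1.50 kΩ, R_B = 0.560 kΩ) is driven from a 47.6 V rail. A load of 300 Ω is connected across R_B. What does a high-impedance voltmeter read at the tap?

The load sits in parallel with R_B: R_B‖R_L = (560 × 300) / (560 + 300) = 195.3 Ω.
V_out = 47.6 × 195.3 / (1500 + 195.3) = 47.6 × 195.3/1695 = 5.48 V.

V_out ≈ 5.48 V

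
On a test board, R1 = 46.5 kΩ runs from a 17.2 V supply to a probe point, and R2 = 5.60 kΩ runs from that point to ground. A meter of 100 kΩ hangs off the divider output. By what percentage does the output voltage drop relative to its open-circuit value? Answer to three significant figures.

The divider's output (Thévenin) resistance is R1‖R2 = 4.998 kΩ.
Fractional drop under load = R_th/(R_th + R_L) = 4.998 / (4.998 + 100) = 0.04760.
So the output falls by 4.76 %.

4.76 %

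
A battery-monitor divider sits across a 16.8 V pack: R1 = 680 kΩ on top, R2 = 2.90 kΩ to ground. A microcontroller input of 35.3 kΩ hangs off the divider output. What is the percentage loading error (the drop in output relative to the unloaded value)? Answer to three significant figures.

7.56 %

The divider's output (Thévenin) resistance is R1‖R2 = 2.888 kΩ.
Fractional drop under load = R_th/(R_th + R_L) = 2.888 / (2.888 + 35.3) = 0.07562.
So the output falls by 7.56 %.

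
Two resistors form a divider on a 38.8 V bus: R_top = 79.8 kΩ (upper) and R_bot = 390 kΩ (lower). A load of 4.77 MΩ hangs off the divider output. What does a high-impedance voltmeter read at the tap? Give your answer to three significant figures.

The load sits in parallel with R_bot: R_bot‖R_L = (390 × 4770) / (390 + 4770) = 360.5 kΩ.
V_out = 38.8 × 360.5 / (79.8 + 360.5) = 38.8 × 360.5/440.3 = 31.8 V.
(Unloaded it would have been 32.2 V.)

V_out ≈ 31.8 V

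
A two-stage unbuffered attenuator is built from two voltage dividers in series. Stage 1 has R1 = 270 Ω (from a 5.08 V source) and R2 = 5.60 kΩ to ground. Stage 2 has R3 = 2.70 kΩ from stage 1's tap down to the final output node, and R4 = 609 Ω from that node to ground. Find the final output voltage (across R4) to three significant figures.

V_out ≈ 0.828 V

Stage 2 presents R3+R4 = 3309 Ω as a load on stage 1's tap.
Stage 1's lower leg becomes R2‖(R3+R4) = 2080 Ω, so V_mid = 5.08 × 2080/2350 = 4.496 V.
Stage 2 is itself unloaded: V_out = V_mid × R4/(R3+R4) = 4.496 × 609/3309 = 0.828 V.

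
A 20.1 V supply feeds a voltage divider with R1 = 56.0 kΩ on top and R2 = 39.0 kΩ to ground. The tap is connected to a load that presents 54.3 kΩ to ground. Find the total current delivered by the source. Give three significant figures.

R2‖R_L = 22.70 kΩ, so the source sees R1 + R2‖R_L = 78.70 kΩ.
I = 20.1 V / 78.70 kΩ = 0.255 mA.

I ≈ 0.255 mA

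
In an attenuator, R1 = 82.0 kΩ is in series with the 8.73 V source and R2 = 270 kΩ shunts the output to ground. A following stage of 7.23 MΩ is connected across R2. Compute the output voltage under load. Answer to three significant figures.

V_out ≈ 6.64 V

The load sits in parallel with R2: R2‖R_L = (270 × 7230) / (270 + 7230) = 260.3 kΩ.
V_out = 8.73 × 260.3 / (82.0 + 260.3) = 8.73 × 260.3/342.3 = 6.64 V.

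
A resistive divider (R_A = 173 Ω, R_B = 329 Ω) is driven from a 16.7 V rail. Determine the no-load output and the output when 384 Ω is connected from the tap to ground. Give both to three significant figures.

Unloaded: 10.9 V; loaded: 8.45 V

Open-circuit: V = 16.7 × 329/(173 + 329) = 10.9 V.
With the load, R_B becomes R_B‖R_L = 177.2 Ω, so V = 16.7 × 177.2/350.2 = 8.45 V.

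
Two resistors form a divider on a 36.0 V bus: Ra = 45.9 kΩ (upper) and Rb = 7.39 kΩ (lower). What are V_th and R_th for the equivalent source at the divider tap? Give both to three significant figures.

V_th is the open-circuit tap voltage: 36.0 × 7.39/(45.9 + 7.39) = 4.99 V.
With the supply zeroed, Ra and Rb appear in parallel from the tap: R_th = Ra‖Rb = (45.9 × 7.39)/53.29 = 6.37 kΩ.

V_th = 4.99 V, R_th = 6.37 kΩ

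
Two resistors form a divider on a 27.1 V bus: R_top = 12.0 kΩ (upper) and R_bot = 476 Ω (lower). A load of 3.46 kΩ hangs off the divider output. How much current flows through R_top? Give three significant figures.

I ≈ 2.18 mA

R_bot‖R_L = 418.4 Ω, so the source sees R_top + R_bot‖R_L = 12420 Ω.
I = 27.1 V / 12420 Ω = 2.18 mA.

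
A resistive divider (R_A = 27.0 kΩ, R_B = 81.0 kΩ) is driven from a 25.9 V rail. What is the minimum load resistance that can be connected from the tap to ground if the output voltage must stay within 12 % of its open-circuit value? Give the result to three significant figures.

Output resistance R_th = R_A‖R_B = (27.0 × 81.0)/108.0 = 20.25 kΩ.
The fractional drop is R_th/(R_th + R_L); requiring this ≤ 0.120 gives R_L ≥ R_th(1/0.120 − 1) = 20.25 × 7.333 = 148 kΩ.

R_L(min) ≈ 148 kΩ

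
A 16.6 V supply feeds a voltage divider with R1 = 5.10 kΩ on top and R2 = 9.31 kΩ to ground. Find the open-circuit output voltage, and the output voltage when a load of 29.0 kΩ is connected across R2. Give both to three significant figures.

Unloaded: 10.7 V; loaded: 9.63 V

Open-circuit: V = 16.6 × 9.31/(5.10 + 9.31) = 10.7 V.
With the load, R2 becomes R2‖R_L = 7.048 kΩ, so V = 16.6 × 7.048/12.15 = 9.63 V.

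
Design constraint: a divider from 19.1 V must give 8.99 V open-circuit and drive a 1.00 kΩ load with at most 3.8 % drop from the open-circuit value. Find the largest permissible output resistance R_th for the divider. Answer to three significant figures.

Loading drop = R_th/(R_th + R_L) ≤ 0.0380, so R_th ≤ R_L · ε/(1−ε) = 1.00 kΩ × 0.0380/0.9620 = 39.5 Ω.
(Any R1, R2 with R2/(R1+R2) = 0.471 and R1‖R2 ≤ 39.5 Ω will meet the spec.)

R_th ≤ 39.5 Ω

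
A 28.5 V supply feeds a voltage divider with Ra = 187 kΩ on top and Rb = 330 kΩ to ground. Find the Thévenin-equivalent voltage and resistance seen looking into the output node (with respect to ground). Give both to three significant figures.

V_th is the open-circuit tap voltage: 28.5 × 330/(187 + 330) = 18.2 V.
With the supply zeroed, Ra and Rb appear in parallel from the tap: R_th = Ra‖Rb = (187 × 330)/517.0 = 119 kΩ.

V_th = 18.2 V, R_th = 119 kΩ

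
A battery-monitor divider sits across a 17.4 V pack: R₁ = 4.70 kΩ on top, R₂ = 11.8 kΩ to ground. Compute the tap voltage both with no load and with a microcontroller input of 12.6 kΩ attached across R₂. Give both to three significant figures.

Open-circuit: V = 17.4 × 11.8/(4.70 + 11.8) = 12.4 V.
With the load, R₂ becomes R₂‖R_L = 6.093 kΩ, so V = 17.4 × 6.093/10.79 = 9.82 V.

Unloaded: 12.4 V; loaded: 9.82 V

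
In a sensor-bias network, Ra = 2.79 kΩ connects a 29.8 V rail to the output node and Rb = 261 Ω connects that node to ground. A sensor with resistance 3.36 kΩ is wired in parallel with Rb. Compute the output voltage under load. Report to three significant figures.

V_out ≈ 2.38 V

The load sits in parallel with Rb: Rb‖R_L = (261 × 3360) / (261 + 3360) = 242.2 Ω.
V_out = 29.8 × 242.2 / (2790 + 242.2) = 29.8 × 242.2/3032 = 2.38 V.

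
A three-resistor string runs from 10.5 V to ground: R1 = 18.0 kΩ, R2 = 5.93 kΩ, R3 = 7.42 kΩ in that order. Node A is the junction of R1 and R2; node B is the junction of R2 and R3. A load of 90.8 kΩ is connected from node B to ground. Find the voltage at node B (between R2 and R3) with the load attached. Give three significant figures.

At node B, R3 is in parallel with the load: R3‖R_L = 6.859 kΩ.
Below node A the resistance is R2 + (R3‖R_L) = 12.79 kΩ, so V_A = 10.5 × 12.79/30.79 = 4.362 V.
Then V_B = V_A × (R3‖R_L)/(R2 + R3‖R_L) = 4.362 × 6.859/12.79 = 2.34 V.

V ≈ 2.34 V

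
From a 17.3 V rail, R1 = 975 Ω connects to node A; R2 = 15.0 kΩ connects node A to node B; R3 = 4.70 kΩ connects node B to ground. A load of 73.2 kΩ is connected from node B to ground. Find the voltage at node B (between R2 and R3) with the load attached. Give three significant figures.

V ≈ 3.75 V

At node B, R3 is in parallel with the load: R3‖R_L = 4416 Ω.
Below node A the resistance is R2 + (R3‖R_L) = 19420 Ω, so V_A = 17.3 × 19420/20390 = 16.47 V.
Then V_B = V_A × (R3‖R_L)/(R2 + R3‖R_L) = 16.47 × 4416/19420 = 3.75 V.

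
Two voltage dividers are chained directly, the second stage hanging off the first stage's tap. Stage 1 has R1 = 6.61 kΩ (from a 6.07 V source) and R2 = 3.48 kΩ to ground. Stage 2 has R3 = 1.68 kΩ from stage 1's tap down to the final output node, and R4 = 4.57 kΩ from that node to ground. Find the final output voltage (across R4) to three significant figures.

V_out ≈ 1.12 V

Stage 2 presents R3+R4 = 6.250 kΩ as a load on stage 1's tap.
Stage 1's lower leg becomes R2‖(R3+R4) = 2.235 kΩ, so V_mid = 6.07 × 2.235/8.845 = 1.534 V.
Stage 2 is itself unloaded: V_out = V_mid × R4/(R3+R4) = 1.534 × 4.57/6.250 = 1.12 V.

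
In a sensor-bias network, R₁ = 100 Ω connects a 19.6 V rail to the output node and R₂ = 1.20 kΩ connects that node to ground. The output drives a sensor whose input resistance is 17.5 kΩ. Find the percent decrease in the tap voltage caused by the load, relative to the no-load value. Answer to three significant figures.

The divider's output (Thévenin) resistance is R₁‖R₂ = 92.31 Ω.
Fractional drop under load = R_th/(R_th + R_L) = 92.31 / (92.31 + 17500) = 0.005247.
So the output falls by 0.525 %.

0.525 %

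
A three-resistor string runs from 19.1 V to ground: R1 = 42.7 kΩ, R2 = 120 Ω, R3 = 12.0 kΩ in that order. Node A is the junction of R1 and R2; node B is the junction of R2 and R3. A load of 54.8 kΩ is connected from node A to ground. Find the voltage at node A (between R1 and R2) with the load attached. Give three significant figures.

V ≈ 3.60 V

Below node A the series string R2+R3 = 12120 Ω sits in parallel with the 54800 Ω load: 9925 Ω.
V_A = 19.1 × 9925/(42700 + 9925) = 3.60 V.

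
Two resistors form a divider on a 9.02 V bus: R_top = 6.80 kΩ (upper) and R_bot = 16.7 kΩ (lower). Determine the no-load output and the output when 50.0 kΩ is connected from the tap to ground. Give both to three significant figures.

Open-circuit: V = 9.02 × 16.7/(6.80 + 16.7) = 6.41 V.
With the load, R_bot becomes R_bot‖R_L = 12.52 kΩ, so V = 9.02 × 12.52/19.32 = 5.85 V.

Unloaded: 6.41 V; loaded: 5.85 V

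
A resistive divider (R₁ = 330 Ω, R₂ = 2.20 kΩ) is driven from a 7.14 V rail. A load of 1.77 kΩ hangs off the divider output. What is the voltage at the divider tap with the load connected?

The load sits in parallel with R₂: R₂‖R_L = (2200 × 1770) / (2200 + 1770) = 980.9 Ω.
V_out = 7.14 × 980.9 / (330 + 980.9) = 7.14 × 980.9/1311 = 5.34 V.

V_out ≈ 5.34 V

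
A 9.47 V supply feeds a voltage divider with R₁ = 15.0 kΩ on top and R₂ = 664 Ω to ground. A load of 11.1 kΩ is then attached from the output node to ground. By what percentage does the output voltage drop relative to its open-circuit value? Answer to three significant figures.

5.42 %

The divider's output (Thévenin) resistance is R₁‖R₂ = 635.9 Ω.
Fractional drop under load = R_th/(R_th + R_L) = 635.9 / (635.9 + 11100) = 0.05418.
So the output falls by 5.42 %.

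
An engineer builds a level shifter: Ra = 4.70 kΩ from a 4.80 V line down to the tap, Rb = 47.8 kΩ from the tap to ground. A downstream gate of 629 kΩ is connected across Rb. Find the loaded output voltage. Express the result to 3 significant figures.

The load sits in parallel with Rb: Rb‖R_L = (47.8 × 629) / (47.8 + 629) = 44.42 kΩ.
V_out = 4.80 × 44.42 / (4.70 + 44.42) = 4.80 × 44.42/49.12 = 4.34 V.

V_out ≈ 4.34 V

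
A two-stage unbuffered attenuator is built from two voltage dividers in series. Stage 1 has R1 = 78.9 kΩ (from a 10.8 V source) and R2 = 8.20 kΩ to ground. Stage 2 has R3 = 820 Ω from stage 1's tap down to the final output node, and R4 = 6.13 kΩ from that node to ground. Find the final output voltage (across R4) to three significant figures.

V_out ≈ 0.433 V

Stage 2 presents R3+R4 = 6950 Ω as a load on stage 1's tap.
Stage 1's lower leg becomes R2‖(R3+R4) = 3762 Ω, so V_mid = 10.8 × 3762/82660 = 0.4915 V.
Stage 2 is itself unloaded: V_out = V_mid × R4/(R3+R4) = 0.4915 × 6130/6950 = 0.433 V.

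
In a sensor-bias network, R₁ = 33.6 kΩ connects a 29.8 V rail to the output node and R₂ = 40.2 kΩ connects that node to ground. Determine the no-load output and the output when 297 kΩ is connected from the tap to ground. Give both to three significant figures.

Unloaded: 16.2 V; loaded: 15.3 V

Open-circuit: V = 29.8 × 40.2/(33.6 + 40.2) = 16.2 V.
With the load, R₂ becomes R₂‖R_L = 35.41 kΩ, so V = 29.8 × 35.41/69.01 = 15.3 V.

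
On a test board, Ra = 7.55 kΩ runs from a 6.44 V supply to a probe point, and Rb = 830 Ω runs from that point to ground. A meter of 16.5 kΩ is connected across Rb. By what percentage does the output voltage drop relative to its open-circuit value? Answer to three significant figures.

The divider's output (Thévenin) resistance is Ra‖Rb = 747.8 Ω.
Fractional drop under load = R_th/(R_th + R_L) = 747.8 / (747.8 + 16500) = 0.04336.
So the output falls by 4.34 %.

4.34 %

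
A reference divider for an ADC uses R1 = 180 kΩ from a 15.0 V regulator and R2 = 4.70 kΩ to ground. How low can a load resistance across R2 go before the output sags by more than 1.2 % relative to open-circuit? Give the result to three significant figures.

R_L(min) ≈ 377 kΩ

Output resistance R_th = R1‖R2 = (180 × 4.70)/184.7 = 4.580 kΩ.
The fractional drop is R_th/(R_th + R_L); requiring this ≤ 0.0120 gives R_L ≥ R_th(1/0.0120 − 1) = 4.580 × 82.33 = 377 kΩ.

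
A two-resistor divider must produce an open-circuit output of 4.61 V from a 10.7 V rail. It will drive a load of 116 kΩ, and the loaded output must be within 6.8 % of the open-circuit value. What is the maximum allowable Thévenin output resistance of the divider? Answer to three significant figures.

Loading drop = R_th/(R_th + R_L) ≤ 0.0680, so R_th ≤ R_L · ε/(1−ε) = 116 kΩ × 0.0680/0.9320 = 8.46 kΩ.

R_th ≤ 8.46 kΩ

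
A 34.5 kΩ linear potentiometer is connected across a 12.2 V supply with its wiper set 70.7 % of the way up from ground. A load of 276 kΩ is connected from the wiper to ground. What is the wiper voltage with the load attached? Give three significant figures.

The wiper splits the pot into (1−α)R = 10.11 kΩ above and αR = 24.39 kΩ below.
Lower section ‖ load = 22.41 kΩ.
V_wiper = 12.2 × 22.41/(10.11 + 22.41) = 8.41 V.

V ≈ 8.41 V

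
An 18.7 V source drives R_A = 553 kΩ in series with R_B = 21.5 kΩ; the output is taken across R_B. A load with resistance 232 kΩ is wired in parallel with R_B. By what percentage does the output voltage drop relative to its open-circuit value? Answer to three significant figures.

8.19 %

The divider's output (Thévenin) resistance is R_A‖R_B = 20.70 kΩ.
Fractional drop under load = R_th/(R_th + R_L) = 20.70 / (20.70 + 232) = 0.08190.
So the output falls by 8.19 %.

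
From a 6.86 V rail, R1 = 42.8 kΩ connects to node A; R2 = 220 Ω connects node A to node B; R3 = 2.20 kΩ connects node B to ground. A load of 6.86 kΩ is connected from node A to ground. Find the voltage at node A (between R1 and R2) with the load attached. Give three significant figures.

V ≈ 0.275 V

Below node A the series string R2+R3 = 2420 Ω sits in parallel with the 6860 Ω load: 1789 Ω.
V_A = 6.86 × 1789/(42800 + 1789) = 0.275 V.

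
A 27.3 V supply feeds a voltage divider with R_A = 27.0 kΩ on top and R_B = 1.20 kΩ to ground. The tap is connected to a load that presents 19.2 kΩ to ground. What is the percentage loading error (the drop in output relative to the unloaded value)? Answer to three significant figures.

5.65 %

The divider's output (Thévenin) resistance is R_A‖R_B = 1.149 kΩ.
Fractional drop under load = R_th/(R_th + R_L) = 1.149 / (1.149 + 19.2) = 0.05646.
So the output falls by 5.65 %.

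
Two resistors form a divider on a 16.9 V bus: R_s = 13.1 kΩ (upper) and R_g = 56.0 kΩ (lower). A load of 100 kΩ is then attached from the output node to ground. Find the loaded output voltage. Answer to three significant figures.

The load sits in parallel with R_g: R_g‖R_L = (56.0 × 100) / (56.0 + 100) = 35.90 kΩ.
V_out = 16.9 × 35.90 / (13.1 + 35.90) = 16.9 × 35.90/49.00 = 12.4 V.

V_out ≈ 12.4 V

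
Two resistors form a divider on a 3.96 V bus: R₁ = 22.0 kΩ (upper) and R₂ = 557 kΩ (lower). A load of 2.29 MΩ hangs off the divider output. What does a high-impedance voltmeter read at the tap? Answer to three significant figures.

The load sits in parallel with R₂: R₂‖R_L = (557 × 2290) / (557 + 2290) = 448.0 kΩ.
V_out = 3.96 × 448.0 / (22.0 + 448.0) = 3.96 × 448.0/470.0 = 3.77 V.

V_out ≈ 3.77 V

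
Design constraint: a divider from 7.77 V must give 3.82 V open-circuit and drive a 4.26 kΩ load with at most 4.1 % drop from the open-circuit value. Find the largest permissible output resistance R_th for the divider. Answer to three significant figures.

R_th ≤ 182 Ω

Loading drop = R_th/(R_th + R_L) ≤ 0.0410, so R_th ≤ R_L · ε/(1−ε) = 4.26 kΩ × 0.0410/0.9590 = 182 Ω.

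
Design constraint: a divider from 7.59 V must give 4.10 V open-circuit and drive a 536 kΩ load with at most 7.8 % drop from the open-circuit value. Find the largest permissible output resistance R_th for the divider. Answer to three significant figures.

R_th ≤ 45.3 kΩ

Loading drop = R_th/(R_th + R_L) ≤ 0.0780, so R_th ≤ R_L · ε/(1−ε) = 536 kΩ × 0.0780/0.9220 = 45.3 kΩ.
(Any R1, R2 with R2/(R1+R2) = 0.540 and R1‖R2 ≤ 45.3 kΩ will meet the spec.)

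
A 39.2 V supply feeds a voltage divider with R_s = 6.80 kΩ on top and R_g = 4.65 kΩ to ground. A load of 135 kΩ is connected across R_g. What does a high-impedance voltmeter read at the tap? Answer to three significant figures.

The load sits in parallel with R_g: R_g‖R_L = (4.65 × 135) / (4.65 + 135) = 4.495 kΩ.
V_out = 39.2 × 4.495 / (6.80 + 4.495) = 39.2 × 4.495/11.30 = 15.6 V.
(Unloaded it would have been 15.9 V.)

V_out ≈ 15.6 V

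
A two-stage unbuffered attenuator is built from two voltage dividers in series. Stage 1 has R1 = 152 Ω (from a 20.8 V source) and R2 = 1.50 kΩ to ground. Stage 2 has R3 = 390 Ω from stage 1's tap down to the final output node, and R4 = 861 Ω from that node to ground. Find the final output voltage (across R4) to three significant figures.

V_out ≈ 11.7 V

Stage 2 presents R3+R4 = 1251 Ω as a load on stage 1's tap.
Stage 1's lower leg becomes R2‖(R3+R4) = 682.1 Ω, so V_mid = 20.8 × 682.1/834.1 = 17.01 V.
Stage 2 is itself unloaded: V_out = V_mid × R4/(R3+R4) = 17.01 × 861/1251 = 11.7 V.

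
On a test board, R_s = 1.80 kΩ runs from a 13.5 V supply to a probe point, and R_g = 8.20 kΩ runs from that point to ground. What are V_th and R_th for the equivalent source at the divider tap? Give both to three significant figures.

V_th is the open-circuit tap voltage: 13.5 × 8.20/(1.80 + 8.20) = 11.1 V.
With the supply zeroed, R_s and R_g appear in parallel from the tap: R_th = R_s‖R_g = (1.80 × 8.20)/10.00 = 1.48 kΩ.

V_th = 11.1 V, R_th = 1.48 kΩ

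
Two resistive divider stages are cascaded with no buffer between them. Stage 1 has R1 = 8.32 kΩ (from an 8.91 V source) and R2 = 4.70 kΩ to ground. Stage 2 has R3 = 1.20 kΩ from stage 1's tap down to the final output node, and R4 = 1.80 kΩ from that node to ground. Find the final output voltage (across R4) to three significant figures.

Stage 2 presents R3+R4 = 3.000 kΩ as a load on stage 1's tap.
Stage 1's lower leg becomes R2‖(R3+R4) = 1.831 kΩ, so V_mid = 8.91 × 1.831/10.15 = 1.607 V.
Stage 2 is itself unloaded: V_out = V_mid × R4/(R3+R4) = 1.607 × 1.80/3.000 = 0.964 V.

V_out ≈ 0.964 V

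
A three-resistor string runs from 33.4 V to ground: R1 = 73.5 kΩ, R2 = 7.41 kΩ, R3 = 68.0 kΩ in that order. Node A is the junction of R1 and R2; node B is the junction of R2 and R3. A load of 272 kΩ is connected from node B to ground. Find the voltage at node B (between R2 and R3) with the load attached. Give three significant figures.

V ≈ 13.4 V

At node B, R3 is in parallel with the load: R3‖R_L = 54.40 kΩ.
Below node A the resistance is R2 + (R3‖R_L) = 61.81 kΩ, so V_A = 33.4 × 61.81/135.3 = 15.26 V.
Then V_B = V_A × (R3‖R_L)/(R2 + R3‖R_L) = 15.26 × 54.40/61.81 = 13.4 V.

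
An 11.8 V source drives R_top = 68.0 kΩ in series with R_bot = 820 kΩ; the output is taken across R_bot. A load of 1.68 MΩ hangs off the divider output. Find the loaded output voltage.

V_out ≈ 10.5 V

The load sits in parallel with R_bot: R_bot‖R_L = (820 × 1680) / (820 + 1680) = 551.0 kΩ.
V_out = 11.8 × 551.0 / (68.0 + 551.0) = 11.8 × 551.0/619.0 = 10.5 V.
(Unloaded it would have been 10.9 V.)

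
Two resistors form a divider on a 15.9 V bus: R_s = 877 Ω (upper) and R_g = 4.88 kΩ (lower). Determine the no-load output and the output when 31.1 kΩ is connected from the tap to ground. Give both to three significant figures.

Open-circuit: V = 15.9 × 4880/(877 + 4880) = 13.5 V.
With the load, R_g becomes R_g‖R_L = 4218 Ω, so V = 15.9 × 4218/5095 = 13.2 V.

Unloaded: 13.5 V; loaded: 13.2 V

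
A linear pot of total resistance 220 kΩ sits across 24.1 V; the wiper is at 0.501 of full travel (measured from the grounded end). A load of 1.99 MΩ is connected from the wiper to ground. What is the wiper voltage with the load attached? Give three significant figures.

The wiper splits the pot into (1−α)R = 109.8 kΩ above and αR = 110.2 kΩ below.
Lower section ‖ load = 104.4 kΩ.
V_wiper = 24.1 × 104.4/(109.8 + 104.4) = 11.7 V.

V ≈ 11.7 V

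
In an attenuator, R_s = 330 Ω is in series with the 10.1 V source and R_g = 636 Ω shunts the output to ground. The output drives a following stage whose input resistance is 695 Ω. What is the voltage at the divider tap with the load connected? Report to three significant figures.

The load sits in parallel with R_g: R_g‖R_L = (636 × 695) / (636 + 695) = 332.1 Ω.
V_out = 10.1 × 332.1 / (330 + 332.1) = 10.1 × 332.1/662.1 = 5.07 V.
(Unloaded it would have been 6.65 V.)

V_out ≈ 5.07 V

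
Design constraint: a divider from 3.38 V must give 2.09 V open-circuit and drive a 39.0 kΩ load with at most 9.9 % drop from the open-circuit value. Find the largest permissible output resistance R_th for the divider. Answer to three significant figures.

Loading drop = R_th/(R_th + R_L) ≤ 0.0990, so R_th ≤ R_L · ε/(1−ε) = 39.0 kΩ × 0.0990/0.9010 = 4.29 kΩ.

R_th ≤ 4.29 kΩ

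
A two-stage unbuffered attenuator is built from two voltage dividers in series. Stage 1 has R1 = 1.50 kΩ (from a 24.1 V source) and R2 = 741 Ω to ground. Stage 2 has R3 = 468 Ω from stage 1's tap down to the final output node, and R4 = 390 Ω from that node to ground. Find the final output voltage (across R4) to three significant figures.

Stage 2 presents R3+R4 = 858.0 Ω as a load on stage 1's tap.
Stage 1's lower leg becomes R2‖(R3+R4) = 397.6 Ω, so V_mid = 24.1 × 397.6/1898 = 5.050 V.
Stage 2 is itself unloaded: V_out = V_mid × R4/(R3+R4) = 5.050 × 390/858.0 = 2.30 V.

V_out ≈ 2.30 V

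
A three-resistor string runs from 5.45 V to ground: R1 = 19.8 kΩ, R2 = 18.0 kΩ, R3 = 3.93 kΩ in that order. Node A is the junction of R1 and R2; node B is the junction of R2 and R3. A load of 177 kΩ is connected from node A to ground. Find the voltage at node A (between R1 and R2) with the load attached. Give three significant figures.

Below node A the series string R2+R3 = 21.93 kΩ sits in parallel with the 177 kΩ load: 19.51 kΩ.
V_A = 5.45 × 19.51/(19.8 + 19.51) = 2.71 V.

V ≈ 2.71 V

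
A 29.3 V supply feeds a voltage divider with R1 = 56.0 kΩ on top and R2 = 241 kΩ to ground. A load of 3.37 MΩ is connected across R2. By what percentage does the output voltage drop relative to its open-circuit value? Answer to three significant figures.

1.33 %

The divider's output (Thévenin) resistance is R1‖R2 = 45.44 kΩ.
Fractional drop under load = R_th/(R_th + R_L) = 45.44 / (45.44 + 3370) = 0.01330.
So the output falls by 1.33 %.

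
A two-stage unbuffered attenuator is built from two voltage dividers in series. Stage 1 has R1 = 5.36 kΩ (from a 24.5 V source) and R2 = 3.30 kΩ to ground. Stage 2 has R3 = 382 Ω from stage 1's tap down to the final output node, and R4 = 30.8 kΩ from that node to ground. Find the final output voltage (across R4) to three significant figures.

Stage 2 presents R3+R4 = 31180 Ω as a load on stage 1's tap.
Stage 1's lower leg becomes R2‖(R3+R4) = 2984 Ω, so V_mid = 24.5 × 2984/8344 = 8.762 V.
Stage 2 is itself unloaded: V_out = V_mid × R4/(R3+R4) = 8.762 × 30800/31180 = 8.65 V.

V_out ≈ 8.65 V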